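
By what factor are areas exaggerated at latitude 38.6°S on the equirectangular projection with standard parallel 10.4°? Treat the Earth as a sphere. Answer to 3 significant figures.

1.26

With standard parallel φ₀ = 10.4°, the equirectangular projection gives x = Rλ cos φ₀, y = Rφ, so h = 1 and k = cos 10.4° / cos φ.
Areal scale = h·k = 1 × cos φ₀ / cos φ; at 38.6°, h = 1.000, k = 1.259, so h·k = 1.259.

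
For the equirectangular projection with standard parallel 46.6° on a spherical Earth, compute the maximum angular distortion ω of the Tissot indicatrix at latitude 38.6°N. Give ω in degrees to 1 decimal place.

7.4°

With standard parallel φ₀ = 46.6°, the equirectangular projection gives x = Rλ cos φ₀, y = Rφ, so h = 1 and k = cos 46.6° / cos φ.
At 38.6°: h = 1.000, k = 0.8792; principal scales a = 1.000, b = 0.8792.
sin(ω/2) = (a − b)/(a + b) = 0.1208/1.879 = 0.06430, so ω = 2 arcsin(0.06430) ≈ 7.4°.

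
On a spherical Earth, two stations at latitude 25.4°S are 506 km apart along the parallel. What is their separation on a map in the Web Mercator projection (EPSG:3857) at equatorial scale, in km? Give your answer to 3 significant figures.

Mercator is conformal, so the point scale is isotropic: h = k = sec φ = 1/cos φ.
Along the parallel, k = sec 25.4° = 1/0.9033 = 1.107.
Map distance = 506 × 1.107 ≈ 560 km.

560 km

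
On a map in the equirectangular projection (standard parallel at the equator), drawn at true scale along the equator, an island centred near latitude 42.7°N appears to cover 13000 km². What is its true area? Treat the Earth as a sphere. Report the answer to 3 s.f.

9550 km²

For the equirectangular projection with φ₀ = 0 (plate carrée), h = 1 along meridians and k = sec φ along parallels.
Areal scale = h·k = 1 × sec φ; at 42.7°, h = 1.000, k = 1.361, so h·k = 1.361.
True area = apparent / (areal scale) = 13000 / 1.361 ≈ 9550 km².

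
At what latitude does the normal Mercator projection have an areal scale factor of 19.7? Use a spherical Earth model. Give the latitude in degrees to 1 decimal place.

77.0°

Mercator areal scale is sec²φ.
sec²φ = 19.7  ⇒  cos²φ = 0.05076  ⇒  cos φ = 0.2253.
φ = arccos(0.2253) ≈ 77.0°.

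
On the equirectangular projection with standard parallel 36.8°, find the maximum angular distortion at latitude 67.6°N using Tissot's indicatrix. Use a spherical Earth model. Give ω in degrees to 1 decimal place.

41.6°

The equidistant cylindrical projection with φ₀ = 36.8° has h = 1 (meridians true) and k = cos φ₀ / cos φ along parallels.
At 67.6°: h = 1.000, k = 2.101; principal scales a = 2.101, b = 1.000.
sin(ω/2) = (a − b)/(a + b) = 1.101/3.101 = 0.3551, so ω = 2 arcsin(0.3551) ≈ 41.6°.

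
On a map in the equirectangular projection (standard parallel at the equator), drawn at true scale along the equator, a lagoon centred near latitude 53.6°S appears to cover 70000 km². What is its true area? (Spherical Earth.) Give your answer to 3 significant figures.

In the plate carrée (x = Rλ, y = Rφ), meridians are true-scale (h = 1) and parallels are stretched by k = sec φ.
Areal scale = h·k = 1 × sec φ; at 53.6°, h = 1.000, k = 1.685, so h·k = 1.685.
True area = apparent / (areal scale) = 70000 / 1.685 ≈ 41500 km².

41500 km²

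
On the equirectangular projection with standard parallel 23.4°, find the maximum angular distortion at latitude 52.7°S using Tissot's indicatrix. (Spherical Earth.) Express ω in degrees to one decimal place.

23.6°

In the equirectangular projection with standard parallel φ₀ = 23.4° (x = Rλ cos φ₀, y = Rφ), meridians are true-scale (h = 1) and the parallel scale is k = cos φ₀ / cos φ.
At 52.7°: h = 1.000, k = 1.514; principal scales a = 1.514, b = 1.000.
sin(ω/2) = (a − b)/(a + b) = 0.5145/2.514 = 0.2046, so ω = 2 arcsin(0.2046) ≈ 23.6°.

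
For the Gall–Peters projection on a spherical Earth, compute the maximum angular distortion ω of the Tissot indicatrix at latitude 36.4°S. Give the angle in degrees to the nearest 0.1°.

14.8°

Gall–Peters is a cylindrical equal-area projection with standard parallels at ±45°. A cylindrical equal-area projection with standard parallel φ₀ has meridian scale h = cos φ / cos φ₀ and parallel scale k = cos φ₀ / cos φ (so areas are preserved, h·k = 1).
At 36.4°: h = 1.138, k = 0.8785; principal scales a = 1.138, b = 0.8785.
sin(ω/2) = (a − b)/(a + b) = 0.2598/2.017 = 0.1288, so ω = 2 arcsin(0.1288) ≈ 14.8°.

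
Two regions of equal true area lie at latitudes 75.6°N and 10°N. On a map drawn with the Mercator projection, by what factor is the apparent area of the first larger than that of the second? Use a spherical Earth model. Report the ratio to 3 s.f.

15.7

Mercator areal scale is sec²φ.
At 75.6°: sec²(75.6°) = 1/0.2487² = 16.17.
At 10°: sec²(10°) = 1/0.9848² = 1.031.
Ratio = 16.17/1.031 = cos²(10°)/cos²(75.6°) ≈ 15.7.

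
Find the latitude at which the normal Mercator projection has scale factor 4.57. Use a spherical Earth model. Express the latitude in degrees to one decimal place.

77.4°

Mercator scale is k = sec φ = 1/cos φ.
1/cos φ = 4.57  ⇒  cos φ = 0.2188  ⇒  φ = arccos(0.2188) ≈ 77.4°.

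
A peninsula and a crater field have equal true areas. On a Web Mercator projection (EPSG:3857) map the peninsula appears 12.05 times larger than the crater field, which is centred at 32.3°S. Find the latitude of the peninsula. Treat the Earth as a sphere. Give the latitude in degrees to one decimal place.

On Mercator, (apparent₁)/(apparent₂) = sec²φ₁ / sec²φ₂ when true areas are equal.
cos²φ₂ / cos²φ₁ = 12.05  ⇒  cos φ₁ = cos 32.3° / √12.05 = 0.8453/3.471 = 0.2435.
φ₁ = arccos(0.2435) ≈ 75.9°.

75.9°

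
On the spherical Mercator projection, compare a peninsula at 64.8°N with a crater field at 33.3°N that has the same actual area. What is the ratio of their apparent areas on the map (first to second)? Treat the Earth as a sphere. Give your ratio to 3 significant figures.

Mercator is conformal with k = sec φ, so areal scale = k² = sec²φ.
At 64.8°: sec²(64.8°) = 1/0.4258² = 5.516.
At 33.3°: sec²(33.3°) = 1/0.8358² = 1.431.
Ratio = 5.516/1.431 = cos²(33.3°)/cos²(64.8°) ≈ 3.85.

3.85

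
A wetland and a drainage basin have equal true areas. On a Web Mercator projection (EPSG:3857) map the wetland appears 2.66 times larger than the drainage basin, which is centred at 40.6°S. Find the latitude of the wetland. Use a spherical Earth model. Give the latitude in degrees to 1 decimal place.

Mercator areal scale is sec²φ, so apparent-area ratio = sec²φ₁ / sec²φ₂ = cos²φ₂ / cos²φ₁.
cos²φ₂ / cos²φ₁ = 2.66  ⇒  cos φ₁ = cos 40.6° / √2.66 = 0.7593/1.631 = 0.4655.
φ₁ = arccos(0.4655) ≈ 62.3°.

62.3°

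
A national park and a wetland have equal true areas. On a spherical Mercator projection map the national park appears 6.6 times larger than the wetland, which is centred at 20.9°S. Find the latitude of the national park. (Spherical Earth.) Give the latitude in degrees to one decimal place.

For equal true areas on Mercator, apparent areas scale as sec²φ, so the ratio is cos²φ₂ / cos²φ₁.
cos²φ₂ / cos²φ₁ = 6.6  ⇒  cos φ₁ = cos 20.9° / √6.6 = 0.9342/2.569 = 0.3636.
φ₁ = arccos(0.3636) ≈ 68.7°.

68.7°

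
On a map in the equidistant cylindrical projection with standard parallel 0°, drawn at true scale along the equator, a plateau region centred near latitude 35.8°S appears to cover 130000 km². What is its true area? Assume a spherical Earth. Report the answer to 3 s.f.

105000 km²

For the equirectangular projection with φ₀ = 0 (plate carrée), h = 1 along meridians and k = sec φ along parallels.
Areal scale = h·k = 1 × sec φ; at 35.8°, h = 1.000, k = 1.233, so h·k = 1.233.
True area = apparent / (areal scale) = 130000 / 1.233 ≈ 105000 km².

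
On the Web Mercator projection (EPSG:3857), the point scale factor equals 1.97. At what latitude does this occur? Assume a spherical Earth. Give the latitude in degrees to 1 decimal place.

59.5°

Mercator scale is k = sec φ = 1/cos φ.
1/cos φ = 1.97  ⇒  cos φ = 0.5076  ⇒  φ = arccos(0.5076) ≈ 59.5°.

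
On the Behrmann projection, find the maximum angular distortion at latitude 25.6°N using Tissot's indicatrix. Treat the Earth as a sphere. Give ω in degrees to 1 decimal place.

4.6°

The Behrmann projection is cylindrical equal-area with φ₀ = 30°. Cylindrical equal-area (φ₀ = 30°): h = cos φ / cos 30° along meridians, k = cos 30° / cos φ along parallels; h·k = 1.
At 25.6°: h = 1.041, k = 0.9603; principal scales a = 1.041, b = 0.9603.
sin(ω/2) = (a − b)/(a + b) = 0.08105/2.002 = 0.04049, so ω = 2 arcsin(0.04049) ≈ 4.6°.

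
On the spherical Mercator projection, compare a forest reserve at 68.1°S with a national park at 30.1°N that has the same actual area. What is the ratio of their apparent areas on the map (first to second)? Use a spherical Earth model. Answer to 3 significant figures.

On Mercator, area is exaggerated by sec²φ = 1/cos²φ.
At 68.1°: sec²(68.1°) = 1/0.3730² = 7.188.
At 30.1°: sec²(30.1°) = 1/0.8652² = 1.336.
Ratio = 7.188/1.336 = cos²(30.1°)/cos²(68.1°) ≈ 5.38.

5.38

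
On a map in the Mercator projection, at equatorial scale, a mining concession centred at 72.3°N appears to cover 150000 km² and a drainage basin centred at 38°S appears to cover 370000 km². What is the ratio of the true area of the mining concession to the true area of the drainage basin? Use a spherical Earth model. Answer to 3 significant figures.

0.0603

Mercator's areal exaggeration is sec²φ; hence true area = (apparent area) · cos²φ.
True area of mining concession: 150000 × cos²(72.3°) = 150000 × 0.09244 = 13870 km².
True area of drainage basin: 370000 × cos²(38°) = 370000 × 0.6210 = 229800 km².
Ratio = 13870 / 229800 ≈ 0.0603.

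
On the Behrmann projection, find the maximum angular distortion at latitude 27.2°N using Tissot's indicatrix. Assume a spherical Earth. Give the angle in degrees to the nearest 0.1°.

Behrmann is a cylindrical equal-area projection with standard parallels at ±30°. Cylindrical equal-area (φ₀ = 30°): h = cos φ / cos 30° along meridians, k = cos 30° / cos φ along parallels; h·k = 1.
At 27.2°: h = 1.027, k = 0.9737; principal scales a = 1.027, b = 0.9737.
sin(ω/2) = (a − b)/(a + b) = 0.05331/2.001 = 0.02664, so ω = 2 arcsin(0.02664) ≈ 3.1°.

3.1°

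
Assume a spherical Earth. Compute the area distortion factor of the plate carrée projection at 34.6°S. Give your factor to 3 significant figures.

1.21

In the plate carrée (x = Rλ, y = Rφ), meridians are true-scale (h = 1) and parallels are stretched by k = sec φ.
Areal scale = h·k = 1 × sec φ; at 34.6°, h = 1.000, k = 1.215, so h·k = 1.215.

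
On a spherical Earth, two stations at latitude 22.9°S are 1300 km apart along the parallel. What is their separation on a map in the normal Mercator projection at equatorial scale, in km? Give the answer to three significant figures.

For Mercator, h = k = sec φ (a conformal cylindrical projection has a single point scale, 1/cos φ).
Along the parallel, k = sec 22.9° = 1/0.9212 = 1.086.
Map distance = 1300 × 1.086 ≈ 1410 km.

1410 km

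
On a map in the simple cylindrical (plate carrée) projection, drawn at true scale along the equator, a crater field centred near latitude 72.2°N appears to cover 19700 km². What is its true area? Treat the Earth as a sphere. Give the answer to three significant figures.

Plate carrée maps x = Rλ, y = Rφ. The meridian scale is h = 1 and the parallel scale is k = 1/cos φ = sec φ.
Areal scale = h·k = 1 × sec φ; at 72.2°, h = 1.000, k = 3.271, so h·k = 3.271.
True area = apparent / (areal scale) = 19700 / 3.271 ≈ 6020 km².

6020 km²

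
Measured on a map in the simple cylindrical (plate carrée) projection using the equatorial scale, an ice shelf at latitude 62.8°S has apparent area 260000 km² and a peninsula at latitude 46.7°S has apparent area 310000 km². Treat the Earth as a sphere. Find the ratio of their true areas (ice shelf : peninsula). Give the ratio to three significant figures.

0.559

On the plate carrée, areal scale = h·k = 1 × sec φ, so true area = apparent × cos φ.
True area of ice shelf: 260000 × cos(62.8°) = 260000 × 0.4571 = 118800 km².
True area of peninsula: 310000 × cos(46.7°) = 310000 × 0.6858 = 212600 km².
Ratio = 118800 / 212600 ≈ 0.559.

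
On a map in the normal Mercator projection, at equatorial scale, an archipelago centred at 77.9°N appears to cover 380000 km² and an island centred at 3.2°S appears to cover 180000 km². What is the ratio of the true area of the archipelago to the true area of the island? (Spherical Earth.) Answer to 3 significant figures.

Since Mercator area scale is 1/cos²φ, the true area equals the apparent area multiplied by cos²φ.
True area of archipelago: 380000 × cos²(77.9°) = 380000 × 0.04394 = 16700 km².
True area of island: 180000 × cos²(3.2°) = 180000 × 0.9969 = 179400 km².
Ratio = 16700 / 179400 ≈ 0.0931.

0.0931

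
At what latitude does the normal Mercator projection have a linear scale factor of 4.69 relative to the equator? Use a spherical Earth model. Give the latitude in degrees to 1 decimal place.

Mercator scale is k = sec φ = 1/cos φ.
1/cos φ = 4.69  ⇒  cos φ = 0.2132  ⇒  φ = arccos(0.2132) ≈ 77.7°.

77.7°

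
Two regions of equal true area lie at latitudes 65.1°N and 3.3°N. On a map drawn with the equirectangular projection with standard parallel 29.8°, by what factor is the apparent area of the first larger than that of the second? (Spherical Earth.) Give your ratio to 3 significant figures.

The equidistant cylindrical projection with φ₀ = 29.8° has h = 1 (meridians true) and k = cos φ₀ / cos φ along parallels.
Areal scale at 65.1°: h·k = 1.000 × 2.061 = 2.061.
Areal scale at 3.3°: h·k = 1.000 × 0.8692 = 0.8692.
Ratio = 2.061/0.8692 ≈ 2.37.

2.37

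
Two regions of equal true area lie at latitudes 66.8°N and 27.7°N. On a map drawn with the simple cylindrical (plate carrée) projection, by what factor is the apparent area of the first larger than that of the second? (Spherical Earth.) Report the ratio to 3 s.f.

2.25

For the equirectangular projection with φ₀ = 0 (plate carrée), h = 1 along meridians and k = sec φ along parallels.
Areal scale at 66.8°: h·k = 1.000 × 2.538 = 2.538.
Areal scale at 27.7°: h·k = 1.000 × 1.129 = 1.129.
Ratio = 2.538/1.129 ≈ 2.25.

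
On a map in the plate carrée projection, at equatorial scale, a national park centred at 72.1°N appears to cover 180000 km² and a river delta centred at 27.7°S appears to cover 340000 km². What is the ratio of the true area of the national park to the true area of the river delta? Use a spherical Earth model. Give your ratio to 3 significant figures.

On the plate carrée, areal scale = h·k = 1 × sec φ, so true area = apparent × cos φ.
True area of national park: 180000 × cos(72.1°) = 180000 × 0.3074 = 55320 km².
True area of river delta: 340000 × cos(27.7°) = 340000 × 0.8854 = 301000 km².
Ratio = 55320 / 301000 ≈ 0.184.

0.184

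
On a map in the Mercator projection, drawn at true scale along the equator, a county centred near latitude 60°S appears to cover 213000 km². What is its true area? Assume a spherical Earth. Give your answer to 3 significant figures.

53300 km²

Mercator is conformal, so the point scale is isotropic: h = k = sec φ = 1/cos φ.
Areal scale = k² = sec²φ = 1/cos²(60°) = 1/0.5000² = 4.000.
True area = apparent / (areal scale) = 213000 / 4.000 ≈ 53300 km².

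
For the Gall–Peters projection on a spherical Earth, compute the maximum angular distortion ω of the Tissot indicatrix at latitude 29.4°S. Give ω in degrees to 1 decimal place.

Gall–Peters is a cylindrical equal-area projection with standard parallels at ±45°. For cylindrical equal-area with standard parallel φ₀, h = cos φ / cos φ₀ and k = cos φ₀ / cos φ, so h·k = 1.
At 29.4°: h = 1.232, k = 0.8116; principal scales a = 1.232, b = 0.8116.
sin(ω/2) = (a − b)/(a + b) = 0.4204/2.044 = 0.2057, so ω = 2 arcsin(0.2057) ≈ 23.7°.

23.7°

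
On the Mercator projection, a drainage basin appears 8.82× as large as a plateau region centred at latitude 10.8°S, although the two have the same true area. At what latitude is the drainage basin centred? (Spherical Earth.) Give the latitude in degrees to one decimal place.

Mercator areal scale is sec²φ, so apparent-area ratio = sec²φ₁ / sec²φ₂ = cos²φ₂ / cos²φ₁.
cos²φ₂ / cos²φ₁ = 8.82  ⇒  cos φ₁ = cos 10.8° / √8.82 = 0.9823/2.970 = 0.3308.
φ₁ = arccos(0.3308) ≈ 70.7°.

70.7°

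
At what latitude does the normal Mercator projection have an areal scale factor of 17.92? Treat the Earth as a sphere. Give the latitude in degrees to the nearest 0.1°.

Mercator areal scale is sec²φ.
sec²φ = 17.92  ⇒  cos²φ = 0.05580  ⇒  cos φ = 0.2362.
φ = arccos(0.2362) ≈ 76.3°.

76.3°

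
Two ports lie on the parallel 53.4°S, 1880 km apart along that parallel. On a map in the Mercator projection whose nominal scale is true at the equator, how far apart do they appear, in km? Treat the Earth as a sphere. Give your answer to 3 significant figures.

3150 km

The Mercator projection is conformal; its linear scale factor is the same in every direction and equals sec φ = 1/cos φ.
Along the parallel, k = sec 53.4° = 1/0.5962 = 1.677.
Map distance = 1880 × 1.677 ≈ 3150 km.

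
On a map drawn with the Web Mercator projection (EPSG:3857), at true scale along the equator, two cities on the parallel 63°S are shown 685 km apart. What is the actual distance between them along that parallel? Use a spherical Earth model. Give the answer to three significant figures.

For Mercator, h = k = sec φ (a conformal cylindrical projection has a single point scale, 1/cos φ).
Along the parallel at 63°, map distances are exaggerated by k = sec 63° = 2.203.
True distance = 685 / 2.203 = 685 × cos 63° ≈ 311 km.

311 km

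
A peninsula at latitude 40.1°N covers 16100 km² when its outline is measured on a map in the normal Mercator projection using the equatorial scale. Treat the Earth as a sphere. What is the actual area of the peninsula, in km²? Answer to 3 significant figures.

9420 km²

The Mercator projection is conformal; its linear scale factor is the same in every direction and equals sec φ = 1/cos φ.
Areal scale = k² = sec²φ = 1/cos²(40.1°) = 1/0.7649² = 1.709.
True area = apparent / (areal scale) = 16100 / 1.709 ≈ 9420 km².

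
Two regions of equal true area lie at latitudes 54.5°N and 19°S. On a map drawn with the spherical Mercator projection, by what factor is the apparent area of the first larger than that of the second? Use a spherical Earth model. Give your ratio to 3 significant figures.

2.65

Mercator is conformal with k = sec φ, so areal scale = k² = sec²φ.
At 54.5°: sec²(54.5°) = 1/0.5807² = 2.965.
At 19°: sec²(19°) = 1/0.9455² = 1.119.
Ratio = 2.965/1.119 = cos²(19°)/cos²(54.5°) ≈ 2.65.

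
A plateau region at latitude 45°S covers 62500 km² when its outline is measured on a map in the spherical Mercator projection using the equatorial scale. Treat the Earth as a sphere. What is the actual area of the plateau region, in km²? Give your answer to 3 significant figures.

Mercator is conformal, so the point scale is isotropic: h = k = sec φ = 1/cos φ.
Areal scale = k² = sec²φ = 1/cos²(45°) = 1/0.7071² = 2.000.
True area = apparent / (areal scale) = 62500 / 2.000 ≈ 31300 km².

31300 km²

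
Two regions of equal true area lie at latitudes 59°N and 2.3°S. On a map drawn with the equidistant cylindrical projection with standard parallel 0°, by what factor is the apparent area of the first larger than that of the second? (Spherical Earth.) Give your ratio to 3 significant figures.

1.94

Plate carrée maps x = Rλ, y = Rφ. The meridian scale is h = 1 and the parallel scale is k = 1/cos φ = sec φ.
Areal scale at 59°: h·k = 1.000 × 1.942 = 1.942.
Areal scale at 2.3°: h·k = 1.000 × 1.001 = 1.001.
Ratio = 1.942/1.001 ≈ 1.94.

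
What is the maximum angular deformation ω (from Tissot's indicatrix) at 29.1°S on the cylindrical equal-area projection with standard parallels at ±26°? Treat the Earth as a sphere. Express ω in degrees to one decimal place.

3.2°

For cylindrical equal-area with standard parallel φ₀, h = cos φ / cos φ₀ and k = cos φ₀ / cos φ, so h·k = 1.
At 29.1°: h = 0.9722, k = 1.029; principal scales a = 1.029, b = 0.9722.
sin(ω/2) = (a − b)/(a + b) = 0.05648/2.001 = 0.02823, so ω = 2 arcsin(0.02823) ≈ 3.2°.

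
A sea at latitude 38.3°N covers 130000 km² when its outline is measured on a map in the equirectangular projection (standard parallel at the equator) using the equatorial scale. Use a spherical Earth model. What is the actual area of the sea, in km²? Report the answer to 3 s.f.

102000 km²

Plate carrée maps x = Rλ, y = Rφ. The meridian scale is h = 1 and the parallel scale is k = 1/cos φ = sec φ.
Areal scale = h·k = 1 × sec φ; at 38.3°, h = 1.000, k = 1.274, so h·k = 1.274.
True area = apparent / (areal scale) = 130000 / 1.274 ≈ 102000 km².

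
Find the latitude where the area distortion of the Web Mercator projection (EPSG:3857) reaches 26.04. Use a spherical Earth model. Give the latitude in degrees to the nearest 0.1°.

78.7°

Mercator areal scale is sec²φ.
sec²φ = 26.04  ⇒  cos²φ = 0.03840  ⇒  cos φ = 0.1960.
φ = arccos(0.1960) ≈ 78.7°.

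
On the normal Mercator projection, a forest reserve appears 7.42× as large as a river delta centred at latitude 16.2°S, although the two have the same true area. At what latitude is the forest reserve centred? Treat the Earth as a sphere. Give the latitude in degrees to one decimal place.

On Mercator, (apparent₁)/(apparent₂) = sec²φ₁ / sec²φ₂ when true areas are equal.
cos²φ₂ / cos²φ₁ = 7.42  ⇒  cos φ₁ = cos 16.2° / √7.42 = 0.9603/2.724 = 0.3525.
φ₁ = arccos(0.3525) ≈ 69.4°.

69.4°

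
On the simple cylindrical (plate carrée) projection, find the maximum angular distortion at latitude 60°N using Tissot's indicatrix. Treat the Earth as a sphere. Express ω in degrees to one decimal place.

38.9°

In the plate carrée (x = Rλ, y = Rφ), meridians are true-scale (h = 1) and parallels are stretched by k = sec φ.
At 60°: h = 1.000, k = 2.000; principal scales a = 2.000, b = 1.000.
sin(ω/2) = (a − b)/(a + b) = 1.0000/3.000 = 0.3333, so ω = 2 arcsin(0.3333) ≈ 38.9°.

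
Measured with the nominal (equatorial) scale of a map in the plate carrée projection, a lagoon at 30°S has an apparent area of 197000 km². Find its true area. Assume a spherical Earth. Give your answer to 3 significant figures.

171000 km²

For the equirectangular projection with φ₀ = 0 (plate carrée), h = 1 along meridians and k = sec φ along parallels.
Areal scale = h·k = 1 × sec φ; at 30°, h = 1.000, k = 1.155, so h·k = 1.155.
True area = apparent / (areal scale) = 197000 / 1.155 ≈ 171000 km².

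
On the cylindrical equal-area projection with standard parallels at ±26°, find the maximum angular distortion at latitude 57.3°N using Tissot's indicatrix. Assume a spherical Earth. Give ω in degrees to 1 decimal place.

56.0°

Cylindrical equal-area (φ₀ = 26°): h = cos φ / cos 26° along meridians, k = cos 26° / cos φ along parallels; h·k = 1.
At 57.3°: h = 0.6011, k = 1.664; principal scales a = 1.664, b = 0.6011.
sin(ω/2) = (a − b)/(a + b) = 1.063/2.265 = 0.4692, so ω = 2 arcsin(0.4692) ≈ 56.0°.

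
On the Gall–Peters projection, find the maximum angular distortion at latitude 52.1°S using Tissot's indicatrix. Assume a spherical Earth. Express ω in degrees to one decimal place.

16.1°

Gall–Peters is a cylindrical equal-area projection with standard parallels at ±45°. Cylindrical equal-area (φ₀ = 45°): h = cos φ / cos 45° along meridians, k = cos 45° / cos φ along parallels; h·k = 1.
At 52.1°: h = 0.8687, k = 1.151; principal scales a = 1.151, b = 0.8687.
sin(ω/2) = (a − b)/(a + b) = 0.2824/2.020 = 0.1398, so ω = 2 arcsin(0.1398) ≈ 16.1°.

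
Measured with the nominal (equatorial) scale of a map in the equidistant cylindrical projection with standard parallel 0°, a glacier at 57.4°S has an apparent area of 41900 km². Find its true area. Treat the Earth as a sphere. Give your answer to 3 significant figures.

22600 km²

In the plate carrée (x = Rλ, y = Rφ), meridians are true-scale (h = 1) and parallels are stretched by k = sec φ.
Areal scale = h·k = 1 × sec φ; at 57.4°, h = 1.000, k = 1.856, so h·k = 1.856.
True area = apparent / (areal scale) = 41900 / 1.856 ≈ 22600 km².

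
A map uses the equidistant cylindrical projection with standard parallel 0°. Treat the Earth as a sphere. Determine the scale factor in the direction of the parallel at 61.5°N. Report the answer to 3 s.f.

2.10

Plate carrée maps x = Rλ, y = Rφ. The meridian scale is h = 1 and the parallel scale is k = 1/cos φ = sec φ.
k = 1/cos 61.5° = 1/0.4772 = 2.096.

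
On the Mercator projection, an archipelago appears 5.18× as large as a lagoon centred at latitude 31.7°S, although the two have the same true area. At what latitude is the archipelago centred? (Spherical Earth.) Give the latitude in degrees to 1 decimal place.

For equal true areas on Mercator, apparent areas scale as sec²φ, so the ratio is cos²φ₂ / cos²φ₁.
cos²φ₂ / cos²φ₁ = 5.18  ⇒  cos φ₁ = cos 31.7° / √5.18 = 0.8508/2.276 = 0.3738.
φ₁ = arccos(0.3738) ≈ 68.0°.

68.0°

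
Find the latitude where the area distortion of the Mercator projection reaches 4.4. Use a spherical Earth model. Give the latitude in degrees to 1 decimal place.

61.5°

Mercator areal scale is sec²φ.
sec²φ = 4.4  ⇒  cos²φ = 0.2273  ⇒  cos φ = 0.4767.
φ = arccos(0.4767) ≈ 61.5°.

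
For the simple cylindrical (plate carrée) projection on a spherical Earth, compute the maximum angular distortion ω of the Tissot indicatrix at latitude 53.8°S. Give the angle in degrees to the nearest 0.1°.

29.8°

For the equirectangular projection with φ₀ = 0 (plate carrée), h = 1 along meridians and k = sec φ along parallels.
At 53.8°: h = 1.000, k = 1.693; principal scales a = 1.693, b = 1.000.
sin(ω/2) = (a − b)/(a + b) = 0.6932/2.693 = 0.2574, so ω = 2 arcsin(0.2574) ≈ 29.8°.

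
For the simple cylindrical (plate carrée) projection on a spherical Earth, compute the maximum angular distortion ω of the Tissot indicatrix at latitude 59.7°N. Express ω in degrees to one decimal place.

In the plate carrée (x = Rλ, y = Rφ), meridians are true-scale (h = 1) and parallels are stretched by k = sec φ.
At 59.7°: h = 1.000, k = 1.982; principal scales a = 1.982, b = 1.000.
sin(ω/2) = (a − b)/(a + b) = 0.9821/2.982 = 0.3293, so ω = 2 arcsin(0.3293) ≈ 38.5°.

38.5°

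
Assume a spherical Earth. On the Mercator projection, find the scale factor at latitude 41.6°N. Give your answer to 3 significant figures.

1.34

The Mercator projection is conformal; its linear scale factor is the same in every direction and equals sec φ = 1/cos φ.
k = 1/cos 41.6° = 1/0.7478 = 1.337.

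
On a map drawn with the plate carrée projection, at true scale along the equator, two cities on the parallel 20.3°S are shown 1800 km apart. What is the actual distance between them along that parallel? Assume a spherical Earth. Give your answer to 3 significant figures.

1690 km

Plate carrée maps x = Rλ, y = Rφ. The meridian scale is h = 1 and the parallel scale is k = 1/cos φ = sec φ.
Along the parallel at 20.3°, map distances are exaggerated by k = sec 20.3° = 1.066.
True distance = 1800 / 1.066 = 1800 × cos 20.3° ≈ 1690 km.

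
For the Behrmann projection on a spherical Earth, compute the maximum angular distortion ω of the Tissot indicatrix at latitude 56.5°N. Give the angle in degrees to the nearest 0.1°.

50.0°

Behrmann is a cylindrical equal-area projection with standard parallels at ±30°. For cylindrical equal-area with standard parallel φ₀, h = cos φ / cos φ₀ and k = cos φ₀ / cos φ, so h·k = 1.
At 56.5°: h = 0.6373, k = 1.569; principal scales a = 1.569, b = 0.6373.
sin(ω/2) = (a − b)/(a + b) = 0.9317/2.206 = 0.4223, so ω = 2 arcsin(0.4223) ≈ 50.0°.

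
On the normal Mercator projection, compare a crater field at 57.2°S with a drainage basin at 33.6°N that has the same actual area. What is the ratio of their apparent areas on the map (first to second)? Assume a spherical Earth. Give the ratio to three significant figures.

2.36

Mercator is conformal with k = sec φ, so areal scale = k² = sec²φ.
At 57.2°: sec²(57.2°) = 1/0.5417² = 3.408.
At 33.6°: sec²(33.6°) = 1/0.8329² = 1.441.
Ratio = 3.408/1.441 = cos²(33.6°)/cos²(57.2°) ≈ 2.36.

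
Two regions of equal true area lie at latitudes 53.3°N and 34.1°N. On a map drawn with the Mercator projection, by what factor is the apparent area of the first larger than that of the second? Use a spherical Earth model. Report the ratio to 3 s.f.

Mercator areal scale is sec²φ.
At 53.3°: sec²(53.3°) = 1/0.5976² = 2.800.
At 34.1°: sec²(34.1°) = 1/0.8281² = 1.458.
Ratio = 2.800/1.458 = cos²(34.1°)/cos²(53.3°) ≈ 1.92.

1.92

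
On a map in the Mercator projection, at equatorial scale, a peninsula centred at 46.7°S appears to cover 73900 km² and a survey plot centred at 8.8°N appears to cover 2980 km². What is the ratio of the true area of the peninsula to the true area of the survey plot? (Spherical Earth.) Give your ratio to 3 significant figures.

Since Mercator area scale is 1/cos²φ, the true area equals the apparent area multiplied by cos²φ.
True area of peninsula: 73900 × cos²(46.7°) = 73900 × 0.4703 = 34760 km².
True area of survey plot: 2980 × cos²(8.8°) = 2980 × 0.9766 = 2910 km².
Ratio = 34760 / 2910 ≈ 11.9.

11.9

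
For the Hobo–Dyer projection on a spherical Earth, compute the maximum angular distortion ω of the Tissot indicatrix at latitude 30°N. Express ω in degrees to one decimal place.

10.0°

The Hobo–Dyer projection is cylindrical equal-area with φ₀ = 37.5°. For cylindrical equal-area with standard parallel φ₀, h = cos φ / cos φ₀ and k = cos φ₀ / cos φ, so h·k = 1.
At 30°: h = 1.092, k = 0.9161; principal scales a = 1.092, b = 0.9161.
sin(ω/2) = (a − b)/(a + b) = 0.1755/2.008 = 0.08742, so ω = 2 arcsin(0.08742) ≈ 10.0°.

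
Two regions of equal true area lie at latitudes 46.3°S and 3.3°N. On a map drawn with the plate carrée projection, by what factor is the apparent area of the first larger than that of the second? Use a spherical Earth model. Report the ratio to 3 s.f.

For the equirectangular projection with φ₀ = 0 (plate carrée), h = 1 along meridians and k = sec φ along parallels.
Areal scale at 46.3°: h·k = 1.000 × 1.447 = 1.447.
Areal scale at 3.3°: h·k = 1.000 × 1.002 = 1.002.
Ratio = 1.447/1.002 ≈ 1.45.

1.45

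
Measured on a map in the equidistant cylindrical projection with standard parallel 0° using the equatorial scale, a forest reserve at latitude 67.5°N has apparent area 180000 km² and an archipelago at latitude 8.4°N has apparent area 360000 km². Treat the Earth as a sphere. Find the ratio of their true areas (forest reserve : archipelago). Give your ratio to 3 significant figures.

0.193

On the plate carrée, areal scale = h·k = 1 × sec φ, so true area = apparent × cos φ.
True area of forest reserve: 180000 × cos(67.5°) = 180000 × 0.3827 = 68880 km².
True area of archipelago: 360000 × cos(8.4°) = 360000 × 0.9893 = 356100 km².
Ratio = 68880 / 356100 ≈ 0.193.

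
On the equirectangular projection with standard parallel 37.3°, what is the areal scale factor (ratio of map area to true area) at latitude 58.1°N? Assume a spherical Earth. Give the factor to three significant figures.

In the equirectangular projection with standard parallel φ₀ = 37.3° (x = Rλ cos φ₀, y = Rφ), meridians are true-scale (h = 1) and the parallel scale is k = cos φ₀ / cos φ.
Areal scale = h·k = 1 × cos φ₀ / cos φ; at 58.1°, h = 1.000, k = 1.505, so h·k = 1.505.

1.51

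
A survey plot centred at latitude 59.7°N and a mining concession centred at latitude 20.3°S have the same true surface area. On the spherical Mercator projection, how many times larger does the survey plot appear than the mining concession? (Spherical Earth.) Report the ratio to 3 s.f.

Mercator is conformal with k = sec φ, so areal scale = k² = sec²φ.
At 59.7°: sec²(59.7°) = 1/0.5045² = 3.929.
At 20.3°: sec²(20.3°) = 1/0.9379² = 1.137.
Ratio = 3.929/1.137 = cos²(20.3°)/cos²(59.7°) ≈ 3.46.

3.46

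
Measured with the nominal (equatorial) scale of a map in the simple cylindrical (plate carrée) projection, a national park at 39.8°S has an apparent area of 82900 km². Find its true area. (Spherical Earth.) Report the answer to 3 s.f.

Plate carrée maps x = Rλ, y = Rφ. The meridian scale is h = 1 and the parallel scale is k = 1/cos φ = sec φ.
Areal scale = h·k = 1 × sec φ; at 39.8°, h = 1.000, k = 1.302, so h·k = 1.302.
True area = apparent / (areal scale) = 82900 / 1.302 ≈ 63700 km².

63700 km²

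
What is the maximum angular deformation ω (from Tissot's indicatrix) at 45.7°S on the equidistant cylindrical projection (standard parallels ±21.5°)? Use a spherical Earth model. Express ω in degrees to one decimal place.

The equidistant cylindrical projection with φ₀ = 21.5° has h = 1 (meridians true) and k = cos φ₀ / cos φ along parallels.
At 45.7°: h = 1.000, k = 1.332; principal scales a = 1.332, b = 1.000.
sin(ω/2) = (a − b)/(a + b) = 0.3322/2.332 = 0.1424, so ω = 2 arcsin(0.1424) ≈ 16.4°.

16.4°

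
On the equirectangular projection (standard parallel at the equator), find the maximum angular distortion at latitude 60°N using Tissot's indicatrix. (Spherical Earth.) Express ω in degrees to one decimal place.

38.9°

Plate carrée maps x = Rλ, y = Rφ. The meridian scale is h = 1 and the parallel scale is k = 1/cos φ = sec φ.
At 60°: h = 1.000, k = 2.000; principal scales a = 2.000, b = 1.000.
sin(ω/2) = (a − b)/(a + b) = 1.0000/3.000 = 0.3333, so ω = 2 arcsin(0.3333) ≈ 38.9°.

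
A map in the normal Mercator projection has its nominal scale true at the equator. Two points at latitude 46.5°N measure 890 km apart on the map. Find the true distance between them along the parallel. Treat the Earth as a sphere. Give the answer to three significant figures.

613 km

Mercator is conformal, so the point scale is isotropic: h = k = sec φ = 1/cos φ.
Along the parallel at 46.5°, map distances are exaggerated by k = sec 46.5° = 1.453.
True distance = 890 / 1.453 = 890 × cos 46.5° ≈ 613 km.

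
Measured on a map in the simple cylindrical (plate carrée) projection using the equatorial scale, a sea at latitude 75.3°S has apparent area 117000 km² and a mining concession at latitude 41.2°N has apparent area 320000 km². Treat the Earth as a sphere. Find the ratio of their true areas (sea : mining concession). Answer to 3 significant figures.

0.123

Plate carrée has h = 1 and k = sec φ, giving areal scale sec φ; true area = (apparent area) · cos φ.
True area of sea: 117000 × cos(75.3°) = 117000 × 0.2538 = 29690 km².
True area of mining concession: 320000 × cos(41.2°) = 320000 × 0.7524 = 240800 km².
Ratio = 29690 / 240800 ≈ 0.123.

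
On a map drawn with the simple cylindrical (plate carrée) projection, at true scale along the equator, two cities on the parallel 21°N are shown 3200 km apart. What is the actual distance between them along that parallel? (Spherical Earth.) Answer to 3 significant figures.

In the plate carrée (x = Rλ, y = Rφ), meridians are true-scale (h = 1) and parallels are stretched by k = sec φ.
Along the parallel at 21°, map distances are exaggerated by k = sec 21° = 1.071.
True distance = 3200 / 1.071 = 3200 × cos 21° ≈ 2990 km.

2990 km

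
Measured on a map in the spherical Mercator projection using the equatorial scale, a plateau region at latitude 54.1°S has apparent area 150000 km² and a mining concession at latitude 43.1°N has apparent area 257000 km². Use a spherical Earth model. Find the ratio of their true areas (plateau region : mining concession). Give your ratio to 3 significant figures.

Mercator's areal exaggeration is sec²φ; hence true area = (apparent area) · cos²φ.
True area of plateau region: 150000 × cos²(54.1°) = 150000 × 0.3438 = 51570 km².
True area of mining concession: 257000 × cos²(43.1°) = 257000 × 0.5331 = 137000 km².
Ratio = 51570 / 137000 ≈ 0.376.

0.376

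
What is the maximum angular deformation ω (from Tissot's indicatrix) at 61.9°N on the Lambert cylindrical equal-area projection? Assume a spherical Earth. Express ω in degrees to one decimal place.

The Lambert cylindrical equal-area projection is the cylindrical equal-area projection with its standard parallel at the equator (φ₀ = 0). A cylindrical equal-area projection with standard parallel φ₀ has meridian scale h = cos φ / cos φ₀ and parallel scale k = cos φ₀ / cos φ (so areas are preserved, h·k = 1).
At 61.9°: h = 0.4710, k = 2.123; principal scales a = 2.123, b = 0.4710.
sin(ω/2) = (a − b)/(a + b) = 1.652/2.594 = 0.6369, so ω = 2 arcsin(0.6369) ≈ 79.1°.

79.1°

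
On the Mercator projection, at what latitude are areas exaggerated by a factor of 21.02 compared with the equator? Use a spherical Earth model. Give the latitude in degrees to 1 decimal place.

Mercator areal scale is sec²φ.
sec²φ = 21.02  ⇒  cos²φ = 0.04757  ⇒  cos φ = 0.2181.
φ = arccos(0.2181) ≈ 77.4°.

77.4°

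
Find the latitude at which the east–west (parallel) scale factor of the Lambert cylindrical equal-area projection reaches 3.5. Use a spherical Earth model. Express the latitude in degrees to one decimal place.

73.4°

The Lambert cylindrical equal-area projection is the cylindrical equal-area projection with its standard parallel at the equator (φ₀ = 0). Cylindrical equal-area (φ₀ = 0°): h = cos φ / cos 0° along meridians, k = cos 0° / cos φ along parallels; h·k = 1.
k = cos φ₀ / cos φ = 3.5  ⇒  cos φ = cos 0° / 3.5 = 0.2857.
φ = arccos(0.2857) ≈ 73.4°.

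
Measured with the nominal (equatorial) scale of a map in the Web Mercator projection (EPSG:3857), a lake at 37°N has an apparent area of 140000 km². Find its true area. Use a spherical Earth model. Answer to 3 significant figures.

89300 km²

Mercator is conformal, so the point scale is isotropic: h = k = sec φ = 1/cos φ.
Areal scale = k² = sec²φ = 1/cos²(37°) = 1/0.7986² = 1.568.
True area = apparent / (areal scale) = 140000 / 1.568 ≈ 89300 km².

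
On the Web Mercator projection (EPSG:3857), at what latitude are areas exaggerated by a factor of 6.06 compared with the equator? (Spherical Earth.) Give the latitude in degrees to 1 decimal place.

66.0°

Mercator areal scale is sec²φ.
sec²φ = 6.06  ⇒  cos²φ = 0.1650  ⇒  cos φ = 0.4062.
φ = arccos(0.4062) ≈ 66.0°.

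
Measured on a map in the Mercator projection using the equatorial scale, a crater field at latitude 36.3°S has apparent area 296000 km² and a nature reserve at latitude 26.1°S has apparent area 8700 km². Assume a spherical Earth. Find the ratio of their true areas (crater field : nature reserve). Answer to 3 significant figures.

27.4

On Mercator the areal scale is sec²φ, so true area = apparent × cos²φ.
True area of crater field: 296000 × cos²(36.3°) = 296000 × 0.6495 = 192300 km².
True area of nature reserve: 8700 × cos²(26.1°) = 8700 × 0.8065 = 7016 km².
Ratio = 192300 / 7016 ≈ 27.4.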